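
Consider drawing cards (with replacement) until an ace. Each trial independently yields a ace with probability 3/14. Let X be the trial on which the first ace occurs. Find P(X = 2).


P(X=2) = (1-p)^1 * p = (11/14)^1 * 3/14
= 11/14 * 3/14 = 33/196

33/196


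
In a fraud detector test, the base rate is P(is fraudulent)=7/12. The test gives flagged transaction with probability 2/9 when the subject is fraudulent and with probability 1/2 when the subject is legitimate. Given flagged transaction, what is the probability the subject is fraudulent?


P(A) = P(A|B)P(B) + P(A|B')P(B') = 2/9*7/12 + 1/2*5/12 = 73/216
P(B|A) = P(A|B)P(B)/P(A) = (7/54)/(73/216) = 28/73

28/73


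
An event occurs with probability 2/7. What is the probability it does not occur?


P(A') = 1 - P(A) = 1 - 2/7 = 5/7

5/7


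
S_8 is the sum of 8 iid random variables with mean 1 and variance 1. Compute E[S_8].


E[S_n] = n*E[X_1] = 8*1 = 8

8


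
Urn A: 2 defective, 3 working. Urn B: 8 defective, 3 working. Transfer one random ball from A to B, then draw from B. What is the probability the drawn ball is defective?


P(transfer defective) = 2/5; P(transfer working) = 3/5
If defective transferred: Urn II has 9 defective of 12, so P(defective|defective moved) = 3/4
If working transferred: Urn II has 8 defective of 12, so P(defective|working moved) = 2/3
By total probability: P(defective) = 2/5*3/4 + 3/5*2/3 = 7/10

7/10


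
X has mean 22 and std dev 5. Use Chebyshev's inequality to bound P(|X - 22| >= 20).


k = 20/5 = 4
Chebyshev: P(|X-mu| >= k*sigma) <= 1/k^2 = 1/4^2 = 1/16

1/16


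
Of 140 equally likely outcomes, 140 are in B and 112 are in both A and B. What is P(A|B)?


P(A|B) = P(A∩B)/P(B) = (112/140)/(140/140) = 112/140 = 4/5

4/5


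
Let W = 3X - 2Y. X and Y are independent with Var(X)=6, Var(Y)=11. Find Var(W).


Independence => Cov(X,Y)=0
Var(3X - 2Y) = 3^2*Var(X) + (-2)^2*Var(Y)
= 9*6 + 4*11 = 98

98


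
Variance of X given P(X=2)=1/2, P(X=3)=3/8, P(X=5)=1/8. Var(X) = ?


E[X] = 11/4, E[X^2] = 17/2
Var(X) = E[X^2] - (E[X])^2 = 17/2 - (11/4)^2 = 15/16

15/16


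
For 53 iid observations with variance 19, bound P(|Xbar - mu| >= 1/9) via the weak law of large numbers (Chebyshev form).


Var(Xbar) = Var(X)/n = 19/53
Chebyshev: P(|Xbar-mu| >= 1/9) <= Var(Xbar)/(1/9)^2 = (19/53)/(1/81) = 1539/53
Bound exceeds 1, so trivial bound: 1

1


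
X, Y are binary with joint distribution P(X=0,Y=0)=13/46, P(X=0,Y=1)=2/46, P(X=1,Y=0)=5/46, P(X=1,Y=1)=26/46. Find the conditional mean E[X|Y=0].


P(Y=0) = 18/46
E[X|Y=0] = (0*13 + 1*5)/18 = 5/18

5/18


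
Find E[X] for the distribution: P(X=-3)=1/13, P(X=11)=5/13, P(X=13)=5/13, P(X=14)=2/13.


E[X] = sum(x * P(x))
= -3*1/13 + 11*5/13 + 13*5/13 + 14*2/13
= 145/13

145/13


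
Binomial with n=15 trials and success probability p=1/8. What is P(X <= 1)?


P(X<=1) = P(X=0) + P(X=1)
= 4747561509943/35184372088832 + 10173346092735/35184372088832
= 7460453801339/17592186044416

7460453801339/17592186044416


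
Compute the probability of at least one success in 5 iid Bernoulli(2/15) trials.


P(at least one) = 1 - P(none)
P(none) = (1 - 2/15)^5 = (13/15)^5 = 371293/759375
P(at least one) = 1 - 371293/759375 = 388082/759375

388082/759375


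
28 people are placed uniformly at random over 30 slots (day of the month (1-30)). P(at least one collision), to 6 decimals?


P(all different) = prod((30-i)/30 for i=0..27) = 0.000000
P(at least one match) = 1 - 0.000000 = 1.000000

1.000000


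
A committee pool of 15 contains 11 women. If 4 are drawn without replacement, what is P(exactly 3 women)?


P(X=3) = C(11,3)*C(4,1) / C(15,4)
= 165*4 / 1365
= 660/1365 = 44/91

44/91


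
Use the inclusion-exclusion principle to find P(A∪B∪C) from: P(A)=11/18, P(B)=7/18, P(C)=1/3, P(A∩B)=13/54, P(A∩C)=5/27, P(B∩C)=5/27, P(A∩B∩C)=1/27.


P(A∪B∪C) = P(A)+P(B)+P(C) - P(AB)-P(AC)-P(BC) + P(ABC)
= 11/18+7/18+1/3 - 13/54-5/27-5/27 + 1/27
= 41/54

41/54


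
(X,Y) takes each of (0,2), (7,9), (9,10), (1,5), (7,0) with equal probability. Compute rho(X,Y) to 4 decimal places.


Cov(X,Y) = 6.6400, Var(X) = 12.9600, Var(Y) = 14.9600
rho = Cov/(sqrt(VarX)*sqrt(VarY)) = 0.4769

0.4769


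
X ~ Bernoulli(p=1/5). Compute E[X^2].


For Bernoulli: X in {0,1}
E[X^2] = 0^2*(1-1/5) + 1^2*1/5 = 1/5

1/5


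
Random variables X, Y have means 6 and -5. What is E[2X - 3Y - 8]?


E[2X - 3Y - 8] = 2*E[X] - 3*E[Y] - 8
= (2)*(6) + (-3)*(-5) + (-8)
= 12 + 15 - 8 = 19

19


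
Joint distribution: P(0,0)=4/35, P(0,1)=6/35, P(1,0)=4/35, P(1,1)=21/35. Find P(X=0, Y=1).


Read from table: P(X=0, Y=1) = 6/35

6/35


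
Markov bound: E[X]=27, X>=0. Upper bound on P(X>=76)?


Markov: P(X >= a) <= E[X]/a
P(X >= 76) <= 27/76

27/76


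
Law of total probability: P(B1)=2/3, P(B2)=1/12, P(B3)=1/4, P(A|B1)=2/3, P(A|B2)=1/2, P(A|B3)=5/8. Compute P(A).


P(A) = P(A|B1)P(B1) + P(A|B2)P(B2) + P(A|B3)P(B3)
= 2/3*2/3 + 1/2*1/12 + 5/8*1/4
= 4/9 + 1/24 + 5/32 = 185/288

185/288


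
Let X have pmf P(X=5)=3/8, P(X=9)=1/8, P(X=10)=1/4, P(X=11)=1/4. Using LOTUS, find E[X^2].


E[X^2] = sum(g(x)*P(x))
= 25*3/8 + 81*1/8 + 100*1/4 + 121*1/4
= 299/4

299/4


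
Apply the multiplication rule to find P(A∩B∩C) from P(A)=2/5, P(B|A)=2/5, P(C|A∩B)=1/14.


P(A∩B∩C) = P(A) * P(B|A) * P(C|A∩B)
= 2/5 * 2/5 * 1/14
= 4/25 * 1/14 = 2/175

2/175


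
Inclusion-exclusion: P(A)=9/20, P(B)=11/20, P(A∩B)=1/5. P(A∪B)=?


P(A∪B) = P(A) + P(B) - P(A∩B)
= 9/20 + 11/20 - 1/5 = 4/5

4/5


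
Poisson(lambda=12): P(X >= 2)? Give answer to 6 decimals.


P(X>=2) = 1 - P(X<=1) = 1 - (e^(-12)*12^0/0! + e^(-12)*12^1/1!)
≈ 1 - (0.0000061442 + 0.0000737305)
= 1 - 0.0000798747 = 0.9999201253
≈ 0.999920

0.999920


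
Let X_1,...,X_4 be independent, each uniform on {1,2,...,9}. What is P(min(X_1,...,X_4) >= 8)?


P(min >= 8) = P(all X_i >= 8) = (P(X_1 >= 8))^4
= (2/9)^4 = 16/6561

16/6561


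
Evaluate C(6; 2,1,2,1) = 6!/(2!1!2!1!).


6! = 720
Denominator: 2!=2 * 1!=1 * 2!=2 * 1!=1
Coefficient = 720 / 4 = 180

180


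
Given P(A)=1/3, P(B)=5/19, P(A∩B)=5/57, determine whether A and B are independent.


P(A)*P(B) = 1/3*5/19 = 5/57
P(A∩B) = 5/57, which equals P(A)P(B), so independent

Yes, A and B are independent


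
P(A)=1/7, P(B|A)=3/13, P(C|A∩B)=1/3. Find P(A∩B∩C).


P(A∩B∩C) = P(A) * P(B|A) * P(C|A∩B)
= 1/7 * 3/13 * 1/3
= 3/91 * 1/3 = 1/91

1/91


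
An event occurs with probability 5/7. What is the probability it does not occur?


P(A') = 1 - P(A) = 1 - 5/7 = 2/7

2/7


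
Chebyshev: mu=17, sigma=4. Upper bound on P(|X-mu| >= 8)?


k = 8/4 = 2
Chebyshev: P(|X-mu| >= k*sigma) <= 1/k^2 = 1/2^2 = 1/4

1/4


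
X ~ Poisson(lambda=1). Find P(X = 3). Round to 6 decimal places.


P(X=3) = e^(-1) * 1^3 / 3!
≈ 0.3678794412 * 1 / 6
≈ 0.061313

0.061313


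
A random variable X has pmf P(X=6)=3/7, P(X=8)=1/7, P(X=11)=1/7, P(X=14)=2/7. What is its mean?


E[X] = sum(x * P(x))
= 6*3/7 + 8*1/7 + 11*1/7 + 14*2/7
= 65/7

65/7


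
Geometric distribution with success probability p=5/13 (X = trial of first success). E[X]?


For geometric (trials until first success), E[X] = 1/p = 1/(5/13) = 13/5

13/5


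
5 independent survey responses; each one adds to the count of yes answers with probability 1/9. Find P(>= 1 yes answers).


P(at least one) = 1 - P(none)
P(none) = (1 - 1/9)^5 = (8/9)^5 = 32768/59049
P(at least one) = 1 - 32768/59049 = 26281/59049

26281/59049


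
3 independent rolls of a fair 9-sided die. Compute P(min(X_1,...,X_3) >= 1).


P(min >= 1) = P(all X_i >= 1) = (P(X_1 >= 1))^3
= (9/9)^3 = 1^3 = 1

1


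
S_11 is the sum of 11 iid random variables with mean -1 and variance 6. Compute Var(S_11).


By independence, Var(S_n) = n*Var(X_1) = 11*6 = 66

66


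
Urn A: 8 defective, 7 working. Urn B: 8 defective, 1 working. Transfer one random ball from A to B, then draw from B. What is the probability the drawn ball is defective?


P(transfer defective) = 8/15; P(transfer working) = 7/15
If defective transferred: Urn II has 9 defective of 10, so P(defective|defective moved) = 9/10
If working transferred: Urn II has 8 defective of 10, so P(defective|working moved) = 4/5
By total probability: P(defective) = 8/15*9/10 + 7/15*4/5 = 64/75

64/75


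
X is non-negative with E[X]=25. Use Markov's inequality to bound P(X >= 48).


Markov: P(X >= a) <= E[X]/a
P(X >= 48) <= 25/48

25/48


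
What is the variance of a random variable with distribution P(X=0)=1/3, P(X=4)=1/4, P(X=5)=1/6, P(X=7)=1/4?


E[X] = 43/12, E[X^2] = 245/12
Var(X) = E[X^2] - (E[X])^2 = 245/12 - (43/12)^2 = 1091/144

1091/144


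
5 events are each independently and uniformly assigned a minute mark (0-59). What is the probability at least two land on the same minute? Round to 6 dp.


P(all different) = prod((60-i)/60 for i=0..4) = 0.842826
P(at least one match) = 1 - 0.842826 = 0.157174

0.157174


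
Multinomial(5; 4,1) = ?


5! = 120
Denominator: 4!=24 * 1!=1
Coefficient = 120 / 24 = 5

5


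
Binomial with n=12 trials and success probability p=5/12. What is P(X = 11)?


P(X=11) = C(12,11) * p^11 * (1-p)^1
= 12 * 48828125/743008370688 * 7/12
= 341796875/743008370688

341796875/743008370688


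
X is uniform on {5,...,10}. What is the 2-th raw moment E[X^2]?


E[X^2] = (1/6) * sum(x^2 for x=5..10)
= 355/6

355/6


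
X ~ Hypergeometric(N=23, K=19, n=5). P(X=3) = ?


P(X=3) = C(19,3)*C(4,2) / C(23,5)
= 969*6 / 33649
= 5814/33649 = 306/1771

306/1771


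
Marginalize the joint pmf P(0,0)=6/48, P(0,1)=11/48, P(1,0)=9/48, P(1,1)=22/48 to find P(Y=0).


P(Y=0) = P(0,0)+P(1,0) = 6/48 + 9/48 = 15/48 = 5/16

5/16


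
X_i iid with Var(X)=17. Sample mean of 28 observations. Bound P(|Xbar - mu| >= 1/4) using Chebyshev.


Var(Xbar) = Var(X)/n = 17/28
Chebyshev: P(|Xbar-mu| >= 1/4) <= Var(Xbar)/(1/4)^2 = (17/28)/(1/16) = 68/7
Bound exceeds 1, so trivial bound: 1

1


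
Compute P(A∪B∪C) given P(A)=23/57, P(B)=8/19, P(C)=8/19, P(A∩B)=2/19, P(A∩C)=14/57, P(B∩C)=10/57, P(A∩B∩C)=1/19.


P(A∪B∪C) = P(A)+P(B)+P(C) - P(AB)-P(AC)-P(BC) + P(ABC)
= 23/57+8/19+8/19 - 2/19-14/57-10/57 + 1/19
= 44/57

44/57


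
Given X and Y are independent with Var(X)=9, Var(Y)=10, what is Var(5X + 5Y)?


Independence => Cov(X,Y)=0
Var(5X + 5Y) = 5^2*Var(X) + 5^2*Var(Y)
= 25*9 + 25*10 = 475

475


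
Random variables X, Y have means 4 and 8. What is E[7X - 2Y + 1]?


E[7X - 2Y + 1] = 7*E[X] - 2*E[Y] + 1
= (7)*(4) + (-2)*(8) + (1)
= 28 - 16 + 1 = 13

13


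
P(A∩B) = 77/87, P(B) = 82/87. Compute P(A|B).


P(A|B) = P(A∩B)/P(B) = (77/87)/(82/87) = 77/82

77/82


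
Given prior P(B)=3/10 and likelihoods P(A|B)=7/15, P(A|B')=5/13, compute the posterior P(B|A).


P(A) = P(A|B)P(B) + P(A|B')P(B') = 7/15*3/10 + 5/13*7/10 = 133/325
P(B|A) = P(A|B)P(B)/P(A) = (7/50)/(133/325) = 13/38

13/38


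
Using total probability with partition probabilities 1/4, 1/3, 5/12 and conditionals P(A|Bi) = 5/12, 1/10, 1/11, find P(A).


P(A) = P(A|B1)P(B1) + P(A|B2)P(B2) + P(A|B3)P(B3)
= 5/12*1/4 + 1/10*1/3 + 1/11*5/12
= 5/48 + 1/30 + 5/132 = 463/2640

463/2640


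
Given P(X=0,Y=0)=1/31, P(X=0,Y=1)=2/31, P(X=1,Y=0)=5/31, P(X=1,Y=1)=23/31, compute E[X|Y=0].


P(Y=0) = 6/31
E[X|Y=0] = (0*1 + 1*5)/6 = 5/6

5/6


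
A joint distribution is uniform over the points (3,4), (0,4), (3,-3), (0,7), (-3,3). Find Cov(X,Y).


E[X]=3/5, E[Y]=3, E[XY]=-6/5
Cov(X,Y) = E[XY] - E[X]E[Y] = -6/5 - 3/5*3 = -3

-3


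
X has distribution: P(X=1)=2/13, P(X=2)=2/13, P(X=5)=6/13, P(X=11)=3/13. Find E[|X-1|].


E[|X-1|] = sum(g(x)*P(x))
= 0*2/13 + 1*2/13 + 4*6/13 + 10*3/13
= 56/13

56/13


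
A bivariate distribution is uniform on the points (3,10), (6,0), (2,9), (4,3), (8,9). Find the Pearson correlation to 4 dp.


Cov(X,Y) = -2.1200, Var(X) = 4.6400, Var(Y) = 15.7600
rho = Cov/(sqrt(VarX)*sqrt(VarY)) = -0.2479

-0.2479


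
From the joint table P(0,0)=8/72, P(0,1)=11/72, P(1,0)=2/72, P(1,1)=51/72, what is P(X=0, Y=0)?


Read from table: P(X=0, Y=0) = 8/72 = 1/9

1/9


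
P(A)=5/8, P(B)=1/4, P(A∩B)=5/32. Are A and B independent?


P(A)*P(B) = 5/8*1/4 = 5/32
P(A∩B) = 5/32, which equals P(A)P(B), so independent

Yes, A and B are independent


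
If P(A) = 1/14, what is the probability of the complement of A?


P(A') = 1 - P(A) = 1 - 1/14 = 13/14

13/14


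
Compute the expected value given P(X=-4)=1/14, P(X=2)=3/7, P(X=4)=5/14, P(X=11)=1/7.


E[X] = sum(x * P(x))
= -4*1/14 + 2*3/7 + 4*5/14 + 11*1/7
= 25/7

25/7


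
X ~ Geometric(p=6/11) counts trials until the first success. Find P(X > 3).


P(X > 3) = P(first 3 trials all fail) = (1-p)^3 = (5/11)^3 = 125/1331

125/1331


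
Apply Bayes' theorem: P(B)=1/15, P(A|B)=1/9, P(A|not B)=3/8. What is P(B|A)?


P(A) = P(A|B)P(B) + P(A|B')P(B') = 1/9*1/15 + 3/8*14/15 = 193/540
P(B|A) = P(A|B)P(B)/P(A) = (1/135)/(193/540) = 4/193

4/193


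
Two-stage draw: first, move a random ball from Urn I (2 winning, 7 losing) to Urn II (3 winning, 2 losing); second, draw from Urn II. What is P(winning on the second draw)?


P(transfer winning) = 2/9; P(transfer losing) = 7/9
If winning transferred: Urn II has 4 winning of 6, so P(winning|winning moved) = 2/3
If losing transferred: Urn II has 3 winning of 6, so P(winning|losing moved) = 1/2
By total probability: P(winning) = 2/9*2/3 + 7/9*1/2 = 29/54

29/54


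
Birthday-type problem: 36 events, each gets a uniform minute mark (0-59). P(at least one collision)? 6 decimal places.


P(all different) = prod((60-i)/60 for i=0..35) = 0.000001
P(at least one match) = 1 - 0.000001 = 0.999999

0.999999


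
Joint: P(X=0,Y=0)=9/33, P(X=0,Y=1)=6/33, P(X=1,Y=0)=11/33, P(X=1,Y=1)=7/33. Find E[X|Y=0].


P(Y=0) = 20/33
E[X|Y=0] = (0*9 + 1*11)/20 = 11/20

11/20


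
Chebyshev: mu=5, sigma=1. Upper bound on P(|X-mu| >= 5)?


k = 5/1 = 5
Chebyshev: P(|X-mu| >= k*sigma) <= 1/k^2 = 1/5^2 = 1/25

1/25


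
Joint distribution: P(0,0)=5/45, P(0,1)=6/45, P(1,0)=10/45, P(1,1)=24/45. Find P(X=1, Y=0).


Read from table: P(X=1, Y=0) = 10/45 = 2/9

2/9


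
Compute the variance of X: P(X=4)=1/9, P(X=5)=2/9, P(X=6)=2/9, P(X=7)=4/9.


E[X] = 6, E[X^2] = 334/9
Var(X) = E[X^2] - (E[X])^2 = 334/9 - (6)^2 = 10/9

10/9


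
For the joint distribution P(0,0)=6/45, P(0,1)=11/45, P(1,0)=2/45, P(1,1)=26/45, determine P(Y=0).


P(Y=0) = P(0,0)+P(1,0) = 6/45 + 2/45 = 8/45

8/45


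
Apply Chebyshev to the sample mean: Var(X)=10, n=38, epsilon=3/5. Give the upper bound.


Var(Xbar) = Var(X)/n = 10/38
Chebyshev: P(|Xbar-mu| >= 3/5) <= Var(Xbar)/(3/5)^2 = (5/19)/(9/25) = 125/171

125/171


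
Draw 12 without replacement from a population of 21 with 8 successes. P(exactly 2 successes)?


P(X=2) = C(8,2)*C(13,10) / C(21,12)
= 28*286 / 293930
= 8008/293930 = 44/1615

44/1615


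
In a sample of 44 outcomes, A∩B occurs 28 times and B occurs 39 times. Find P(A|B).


P(A|B) = P(A∩B)/P(B) = (28/44)/(39/44) = 28/39

28/39


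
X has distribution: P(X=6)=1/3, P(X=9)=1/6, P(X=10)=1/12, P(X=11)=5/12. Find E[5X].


E[5X] = sum(g(x)*P(x))
= 30*1/3 + 45*1/6 + 50*1/12 + 55*5/12
= 535/12

535/12


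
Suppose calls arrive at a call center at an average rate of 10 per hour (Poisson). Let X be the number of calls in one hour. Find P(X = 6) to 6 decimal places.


P(X=6) = e^(-10) * 10^6 / 6!
≈ 0.00004539992976 * 1000000 / 720
≈ 0.063055

0.063055


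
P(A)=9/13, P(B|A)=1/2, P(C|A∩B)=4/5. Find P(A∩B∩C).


P(A∩B∩C) = P(A) * P(B|A) * P(C|A∩B)
= 9/13 * 1/2 * 4/5
= 9/26 * 4/5 = 18/65

18/65


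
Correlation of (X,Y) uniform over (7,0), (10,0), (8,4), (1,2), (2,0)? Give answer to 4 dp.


Cov(X,Y) = 0.0800, Var(X) = 12.2400, Var(Y) = 2.5600
rho = Cov/(sqrt(VarX)*sqrt(VarY)) = 0.0143

0.0143


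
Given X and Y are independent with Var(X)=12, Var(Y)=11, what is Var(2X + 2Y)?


Independence => Cov(X,Y)=0
Var(2X + 2Y) = 2^2*Var(X) + 2^2*Var(Y)
= 4*12 + 4*11 = 92

92


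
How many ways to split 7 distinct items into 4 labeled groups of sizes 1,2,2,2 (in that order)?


7! = 5040
Denominator: 1!=1 * 2!=2 * 2!=2 * 2!=2
Coefficient = 5040 / 8 = 630

630


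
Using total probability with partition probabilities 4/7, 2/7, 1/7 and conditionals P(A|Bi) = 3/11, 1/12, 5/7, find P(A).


P(A) = P(A|B1)P(B1) + P(A|B2)P(B2) + P(A|B3)P(B3)
= 3/11*4/7 + 1/12*2/7 + 5/7*1/7
= 12/77 + 1/42 + 5/49 = 911/3234

911/3234


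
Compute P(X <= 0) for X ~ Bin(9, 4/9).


P(X<=0) = P(X=0)
= 1953125/387420489
= 1953125/387420489

1953125/387420489


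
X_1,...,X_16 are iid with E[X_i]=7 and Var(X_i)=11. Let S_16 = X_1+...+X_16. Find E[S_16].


E[S_n] = n*E[X_1] = 16*7 = 112

112


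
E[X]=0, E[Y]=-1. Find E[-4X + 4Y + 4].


E[-4X + 4Y + 4] = -4*E[X] + 4*E[Y] + 4
= (-4)*(0) + (4)*(-1) + (4)
= 0 - 4 + 4 = 0

0


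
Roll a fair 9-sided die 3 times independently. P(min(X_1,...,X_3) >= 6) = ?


P(min >= 6) = P(all X_i >= 6) = (P(X_1 >= 6))^3
= (4/9)^3 = 64/729

64/729


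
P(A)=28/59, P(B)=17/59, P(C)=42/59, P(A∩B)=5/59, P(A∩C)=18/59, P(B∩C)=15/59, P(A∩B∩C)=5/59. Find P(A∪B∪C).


P(A∪B∪C) = P(A)+P(B)+P(C) - P(AB)-P(AC)-P(BC) + P(ABC)
= 28/59+17/59+42/59 - 5/59-18/59-15/59 + 5/59
= 54/59

54/59


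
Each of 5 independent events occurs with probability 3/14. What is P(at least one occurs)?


P(at least one) = 1 - P(none)
P(none) = (1 - 3/14)^5 = (11/14)^5 = 161051/537824
P(at least one) = 1 - 161051/537824 = 376773/537824

376773/537824


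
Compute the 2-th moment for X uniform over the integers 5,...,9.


E[X^2] = (1/5) * sum(x^2 for x=5..9)
= 255/5 = 51

51


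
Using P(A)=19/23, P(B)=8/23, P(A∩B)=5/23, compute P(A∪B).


P(A∪B) = P(A) + P(B) - P(A∩B)
= 19/23 + 8/23 - 5/23 = 22/23

22/23


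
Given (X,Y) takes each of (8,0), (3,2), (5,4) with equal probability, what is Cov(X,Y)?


E[X]=16/3, E[Y]=2, E[XY]=26/3
Cov(X,Y) = E[XY] - E[X]E[Y] = 26/3 - 16/3*2 = -2

-2


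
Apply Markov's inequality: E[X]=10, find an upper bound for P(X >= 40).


Markov: P(X >= a) <= E[X]/a
P(X >= 40) <= 10/40 = 1/4

1/4


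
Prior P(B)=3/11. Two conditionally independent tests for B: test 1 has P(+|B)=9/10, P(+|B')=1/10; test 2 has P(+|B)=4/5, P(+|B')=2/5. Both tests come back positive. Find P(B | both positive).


After test 1: P(+) = 9/10*3/11 + 1/10*8/11 = 7/22
P(B|+) = (27/110)/(7/22) = 27/35
After test 2 (use post1 as new prior): P(+) = 4/5*27/35 + 2/5*8/35 = 124/175
P(B|+,+) = (108/175)/(124/175) = 27/31

27/31


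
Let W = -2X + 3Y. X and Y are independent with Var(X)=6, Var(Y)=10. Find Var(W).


Independence => Cov(X,Y)=0
Var(-2X + 3Y) = (-2)^2*Var(X) + 3^2*Var(Y)
= 4*6 + 9*10 = 114

114


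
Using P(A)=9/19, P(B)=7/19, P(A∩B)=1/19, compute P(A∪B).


P(A∪B) = P(A) + P(B) - P(A∩B)
= 9/19 + 7/19 - 1/19 = 15/19

15/19


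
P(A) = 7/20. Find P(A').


P(A') = 1 - P(A) = 1 - 7/20 = 13/20

13/20


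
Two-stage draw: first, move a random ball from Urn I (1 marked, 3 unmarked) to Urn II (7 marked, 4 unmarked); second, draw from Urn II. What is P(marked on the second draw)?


P(transfer marked) = 1/4; P(transfer unmarked) = 3/4
If marked transferred: Urn II has 8 marked of 12, so P(marked|marked moved) = 2/3
If unmarked transferred: Urn II has 7 marked of 12, so P(marked|unmarked moved) = 7/12
By total probability: P(marked) = 1/4*2/3 + 3/4*7/12 = 29/48

29/48


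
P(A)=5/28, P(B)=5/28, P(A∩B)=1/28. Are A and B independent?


P(A)*P(B) = 5/28*5/28 = 25/784
P(A∩B) = 1/28 != 25/784, so not independent

No, A and B are not independent


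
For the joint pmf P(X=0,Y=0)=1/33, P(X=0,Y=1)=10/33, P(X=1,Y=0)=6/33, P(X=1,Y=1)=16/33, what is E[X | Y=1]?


P(Y=1) = 26/33
E[X|Y=1] = (0*10 + 1*16)/26 = 16/26 = 8/13

8/13


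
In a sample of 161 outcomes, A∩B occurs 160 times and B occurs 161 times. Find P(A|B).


P(A|B) = P(A∩B)/P(B) = (160/161)/(161/161) = 160/161

160/161


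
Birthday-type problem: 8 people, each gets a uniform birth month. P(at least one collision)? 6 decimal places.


P(all different) = prod((12-i)/12 for i=0..7) = 0.046417
P(at least one match) = 1 - 0.046417 = 0.953583

0.953583


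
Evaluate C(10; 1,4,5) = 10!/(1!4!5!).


10! = 3628800
Denominator: 1!=1 * 4!=24 * 5!=120
Coefficient = 3628800 / 2880 = 1260

1260


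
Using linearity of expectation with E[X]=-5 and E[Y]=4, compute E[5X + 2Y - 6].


E[5X + 2Y - 6] = 5*E[X] + 2*E[Y] - 6
= (5)*(-5) + (2)*(4) + (-6)
= -25 + 8 - 6 = -23

-23


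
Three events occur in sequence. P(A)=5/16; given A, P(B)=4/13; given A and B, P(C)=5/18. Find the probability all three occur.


P(A∩B∩C) = P(A) * P(B|A) * P(C|A∩B)
= 5/16 * 4/13 * 5/18
= 5/52 * 5/18 = 25/936

25/936


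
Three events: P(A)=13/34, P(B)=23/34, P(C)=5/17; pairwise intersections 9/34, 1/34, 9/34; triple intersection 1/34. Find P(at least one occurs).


P(A∪B∪C) = P(A)+P(B)+P(C) - P(AB)-P(AC)-P(BC) + P(ABC)
= 13/34+23/34+5/17 - 9/34-1/34-9/34 + 1/34
= 14/17

14/17


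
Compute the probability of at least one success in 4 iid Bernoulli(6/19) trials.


P(at least one) = 1 - P(none)
P(none) = (1 - 6/19)^4 = (13/19)^4 = 28561/130321
P(at least one) = 1 - 28561/130321 = 101760/130321

101760/130321


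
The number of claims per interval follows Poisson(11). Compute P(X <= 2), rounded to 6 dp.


P(X<=2) = e^(-11)*11^0/0! + e^(-11)*11^1/1! + e^(-11)*11^2/2!
≈ 0.0000167017 + 0.0001837187 + 0.0010104529
= 0.0012108733
≈ 0.001211

0.001211


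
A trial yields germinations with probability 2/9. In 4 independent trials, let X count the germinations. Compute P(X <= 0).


P(X<=0) = P(X=0)
= 2401/6561
= 2401/6561

2401/6561


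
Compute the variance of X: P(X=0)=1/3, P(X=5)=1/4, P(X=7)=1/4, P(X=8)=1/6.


E[X] = 13/3, E[X^2] = 175/6
Var(X) = E[X^2] - (E[X])^2 = 175/6 - (13/3)^2 = 187/18

187/18


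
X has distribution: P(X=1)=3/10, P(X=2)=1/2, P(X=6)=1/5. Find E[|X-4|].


E[|X-4|] = sum(g(x)*P(x))
= 3*3/10 + 2*1/2 + 2*1/5
= 23/10

23/10


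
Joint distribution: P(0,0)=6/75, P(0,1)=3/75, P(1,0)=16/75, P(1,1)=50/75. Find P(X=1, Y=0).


Read from table: P(X=1, Y=0) = 16/75

16/75


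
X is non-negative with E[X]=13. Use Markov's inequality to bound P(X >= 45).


Markov: P(X >= a) <= E[X]/a
P(X >= 45) <= 13/45

13/45


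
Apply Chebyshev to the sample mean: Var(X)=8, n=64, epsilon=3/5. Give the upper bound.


Var(Xbar) = Var(X)/n = 8/64
Chebyshev: P(|Xbar-mu| >= 3/5) <= Var(Xbar)/(3/5)^2 = (1/8)/(9/25) = 25/72

25/72


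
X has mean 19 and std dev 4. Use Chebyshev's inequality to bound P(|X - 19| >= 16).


k = 16/4 = 4
Chebyshev: P(|X-mu| >= k*sigma) <= 1/k^2 = 1/4^2 = 1/16

1/16


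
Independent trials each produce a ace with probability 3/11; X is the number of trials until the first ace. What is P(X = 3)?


P(X=3) = (1-p)^2 * p = (8/11)^2 * 3/11
= 64/121 * 3/11 = 192/1331

192/1331


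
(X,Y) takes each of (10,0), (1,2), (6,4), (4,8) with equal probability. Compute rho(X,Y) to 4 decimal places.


Cov(X,Y) = -3.8750, Var(X) = 10.6875, Var(Y) = 8.7500
rho = Cov/(sqrt(VarX)*sqrt(VarY)) = -0.4007

-0.4007


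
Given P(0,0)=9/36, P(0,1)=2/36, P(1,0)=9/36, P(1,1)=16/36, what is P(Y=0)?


P(Y=0) = P(0,0)+P(1,0) = 9/36 + 9/36 = 18/36 = 1/2

1/2


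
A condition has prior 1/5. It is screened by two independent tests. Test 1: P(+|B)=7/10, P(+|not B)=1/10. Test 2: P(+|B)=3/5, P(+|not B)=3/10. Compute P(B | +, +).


After test 1: P(+) = 7/10*1/5 + 1/10*4/5 = 11/50
P(B|+) = (7/50)/(11/50) = 7/11
After test 2 (use post1 as new prior): P(+) = 3/5*7/11 + 3/10*4/11 = 27/55
P(B|+,+) = (21/55)/(27/55) = 7/9

7/9


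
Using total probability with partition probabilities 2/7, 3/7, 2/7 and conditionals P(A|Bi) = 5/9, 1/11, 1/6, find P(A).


P(A) = P(A|B1)P(B1) + P(A|B2)P(B2) + P(A|B3)P(B3)
= 5/9*2/7 + 1/11*3/7 + 1/6*2/7
= 10/63 + 3/77 + 1/21 = 170/693

170/693


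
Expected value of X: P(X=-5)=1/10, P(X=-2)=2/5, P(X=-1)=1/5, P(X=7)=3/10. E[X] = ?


E[X] = sum(x * P(x))
= -5*1/10 - 2*2/5 - 1*1/5 + 7*3/10
= 3/5

3/5


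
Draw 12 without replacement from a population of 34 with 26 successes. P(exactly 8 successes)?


P(X=8) = C(26,8)*C(8,4) / C(34,12)
= 1562275*70 / 548354040
= 109359250/548354040 = 36575/183396

36575/183396


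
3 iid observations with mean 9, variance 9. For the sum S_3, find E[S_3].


E[S_n] = n*E[X_1] = 3*9 = 27

27


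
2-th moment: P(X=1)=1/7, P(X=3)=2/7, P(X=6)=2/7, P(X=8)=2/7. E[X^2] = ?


E[X^2] = sum(x^2 * P(x))
= 1*1/7 + 9*2/7 + 36*2/7 + 64*2/7
= 219/7

219/7


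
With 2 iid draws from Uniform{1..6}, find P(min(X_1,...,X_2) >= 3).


P(min >= 3) = P(all X_i >= 3) = (P(X_1 >= 3))^2
= (4/6)^2 = (2/3)^2 = 4/9

4/9


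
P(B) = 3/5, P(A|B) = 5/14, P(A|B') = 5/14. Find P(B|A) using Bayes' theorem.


P(A) = P(A|B)P(B) + P(A|B')P(B') = 5/14*3/5 + 5/14*2/5 = 5/14
P(B|A) = P(A|B)P(B)/P(A) = (3/14)/(5/14) = 3/5

3/5


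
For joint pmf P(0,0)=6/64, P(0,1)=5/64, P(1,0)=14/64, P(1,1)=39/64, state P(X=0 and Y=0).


Read from table: P(X=0, Y=0) = 6/64 = 3/32

3/32


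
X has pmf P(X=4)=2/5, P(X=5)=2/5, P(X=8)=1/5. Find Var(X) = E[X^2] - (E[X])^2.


E[X] = 26/5, E[X^2] = 146/5
Var(X) = E[X^2] - (E[X])^2 = 146/5 - (26/5)^2 = 54/25

54/25


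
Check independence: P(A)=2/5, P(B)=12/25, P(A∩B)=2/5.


P(A)*P(B) = 2/5*12/25 = 24/125
P(A∩B) = 2/5 != 24/125, so not independent

No, A and B are not independent


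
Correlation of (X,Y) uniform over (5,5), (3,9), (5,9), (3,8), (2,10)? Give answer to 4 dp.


Cov(X,Y) = -1.3200, Var(X) = 1.4400, Var(Y) = 2.9600
rho = Cov/(sqrt(VarX)*sqrt(VarY)) = -0.6394

-0.6394


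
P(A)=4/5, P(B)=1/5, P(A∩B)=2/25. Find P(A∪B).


P(A∪B) = P(A) + P(B) - P(A∩B)
= 4/5 + 1/5 - 2/25 = 23/25

23/25


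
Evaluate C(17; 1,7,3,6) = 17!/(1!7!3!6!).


17! = 355687428096000
Denominator: 1!=1 * 7!=5040 * 3!=6 * 6!=720
Coefficient = 355687428096000 / 21772800 = 16336320

16336320


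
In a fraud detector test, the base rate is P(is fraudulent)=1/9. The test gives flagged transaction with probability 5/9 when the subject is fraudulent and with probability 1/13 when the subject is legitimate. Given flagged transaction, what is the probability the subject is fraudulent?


P(A) = P(A|B)P(B) + P(A|B')P(B') = 5/9*1/9 + 1/13*8/9 = 137/1053
P(B|A) = P(A|B)P(B)/P(A) = (5/81)/(137/1053) = 65/137

65/137


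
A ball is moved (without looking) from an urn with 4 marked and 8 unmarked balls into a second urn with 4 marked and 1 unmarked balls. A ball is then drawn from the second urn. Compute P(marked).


P(transfer marked) = 4/12 = 1/3; P(transfer unmarked) = 2/3
If marked transferred: Urn II has 5 marked of 6, so P(marked|marked moved) = 5/6
If unmarked transferred: Urn II has 4 marked of 6, so P(marked|unmarked moved) = 2/3
By total probability: P(marked) = 1/3*5/6 + 2/3*2/3 = 13/18

13/18


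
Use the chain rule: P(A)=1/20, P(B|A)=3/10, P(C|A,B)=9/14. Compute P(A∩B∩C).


P(A∩B∩C) = P(A) * P(B|A) * P(C|A∩B)
= 1/20 * 3/10 * 9/14
= 3/200 * 9/14 = 27/2800

27/2800


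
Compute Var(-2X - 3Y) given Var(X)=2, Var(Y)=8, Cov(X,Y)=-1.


Var(-2X - 3Y) = (-2)^2*Var(X) + (-3)^2*Var(Y) + 2*(-2)*(-3)*Cov(X,Y)
= 4*2 + 9*8 + 12*(-1)
= 8 + 72 - 12 = 68

68


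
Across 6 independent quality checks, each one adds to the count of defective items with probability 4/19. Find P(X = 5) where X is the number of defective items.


P(X=5) = C(6,5) * p^5 * (1-p)^1
= 6 * 1024/2476099 * 15/19
= 92160/47045881

92160/47045881


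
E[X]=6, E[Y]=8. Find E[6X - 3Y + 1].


E[6X - 3Y + 1] = 6*E[X] - 3*E[Y] + 1
= (6)*(6) + (-3)*(8) + (1)
= 36 - 24 + 1 = 13

13


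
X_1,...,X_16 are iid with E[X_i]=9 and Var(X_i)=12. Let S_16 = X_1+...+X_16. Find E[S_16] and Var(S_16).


E[S_n] = n*mu = 16*9 = 144
Var(S_n) = n*sigma^2 = 16*12 = 192

E[S_16]=144, Var(S_16)=192


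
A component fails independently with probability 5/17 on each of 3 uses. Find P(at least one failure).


P(at least one) = 1 - P(none)
P(none) = (1 - 5/17)^3 = (12/17)^3 = 1728/4913
P(at least one) = 1 - 1728/4913 = 3185/4913

3185/4913


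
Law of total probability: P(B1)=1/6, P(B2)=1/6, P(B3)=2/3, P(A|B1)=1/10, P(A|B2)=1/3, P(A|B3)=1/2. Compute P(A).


P(A) = P(A|B1)P(B1) + P(A|B2)P(B2) + P(A|B3)P(B3)
= 1/10*1/6 + 1/3*1/6 + 1/2*2/3
= 1/60 + 1/18 + 1/3 = 73/180

73/180


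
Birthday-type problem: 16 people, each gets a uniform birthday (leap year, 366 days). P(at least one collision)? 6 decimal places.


P(all different) = prod((366-i)/366 for i=0..15) = 0.717059
P(at least one match) = 1 - 0.717059 = 0.282941

0.282941


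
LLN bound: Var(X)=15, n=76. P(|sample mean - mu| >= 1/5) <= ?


Var(Xbar) = Var(X)/n = 15/76
Chebyshev: P(|Xbar-mu| >= 1/5) <= Var(Xbar)/(1/5)^2 = (15/76)/(1/25) = 375/76
Bound exceeds 1, so trivial bound: 1

1


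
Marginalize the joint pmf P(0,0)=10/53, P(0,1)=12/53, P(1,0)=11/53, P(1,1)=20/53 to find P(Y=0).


P(Y=0) = P(0,0)+P(1,0) = 10/53 + 11/53 = 21/53

21/53


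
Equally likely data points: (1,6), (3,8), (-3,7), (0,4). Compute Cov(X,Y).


E[X]=1/4, E[Y]=25/4, E[XY]=9/4
Cov(X,Y) = E[XY] - E[X]E[Y] = 9/4 - 1/4*25/4 = 11/16

11/16


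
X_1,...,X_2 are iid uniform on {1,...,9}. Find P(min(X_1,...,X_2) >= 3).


P(min >= 3) = P(all X_i >= 3) = (P(X_1 >= 3))^2
= (7/9)^2 = 49/81

49/81


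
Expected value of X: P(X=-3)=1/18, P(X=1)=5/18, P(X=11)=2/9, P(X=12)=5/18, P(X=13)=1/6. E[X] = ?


E[X] = sum(x * P(x))
= -3*1/18 + 1*5/18 + 11*2/9 + 12*5/18 + 13*1/6
= 145/18

145/18


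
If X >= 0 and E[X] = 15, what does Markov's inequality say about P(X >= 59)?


Markov: P(X >= a) <= E[X]/a
P(X >= 59) <= 15/59

15/59


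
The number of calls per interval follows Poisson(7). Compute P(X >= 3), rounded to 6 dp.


P(X>=3) = 1 - P(X<=2) = 1 - (e^(-7)*7^0/0! + e^(-7)*7^1/1! + e^(-7)*7^2/2!)
≈ 1 - (0.0009118820 + 0.0063831738 + 0.0223411082)
= 1 - 0.0296361640 = 0.9703638360
≈ 0.970364

0.970364


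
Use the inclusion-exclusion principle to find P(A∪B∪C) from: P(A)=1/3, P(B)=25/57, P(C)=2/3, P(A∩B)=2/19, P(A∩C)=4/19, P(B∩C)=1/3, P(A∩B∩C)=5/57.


P(A∪B∪C) = P(A)+P(B)+P(C) - P(AB)-P(AC)-P(BC) + P(ABC)
= 1/3+25/57+2/3 - 2/19-4/19-1/3 + 5/57
= 50/57

50/57


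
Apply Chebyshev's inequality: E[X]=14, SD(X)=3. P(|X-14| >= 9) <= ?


k = 9/3 = 3
Chebyshev: P(|X-mu| >= k*sigma) <= 1/k^2 = 1/3^2 = 1/9

1/9


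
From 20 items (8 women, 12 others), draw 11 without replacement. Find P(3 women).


P(X=3) = C(8,3)*C(12,8) / C(20,11)
= 56*495 / 167960
= 27720/167960 = 693/4199

693/4199


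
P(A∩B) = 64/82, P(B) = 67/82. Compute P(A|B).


P(A|B) = P(A∩B)/P(B) = (64/82)/(67/82) = 64/67

64/67


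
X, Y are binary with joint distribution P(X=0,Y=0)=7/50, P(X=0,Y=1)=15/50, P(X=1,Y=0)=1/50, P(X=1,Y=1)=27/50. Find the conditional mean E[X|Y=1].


P(Y=1) = 42/50
E[X|Y=1] = (0*15 + 1*27)/42 = 27/42 = 9/14

9/14


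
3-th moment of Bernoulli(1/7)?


For Bernoulli: X in {0,1}
E[X^3] = 0^3*(1-1/7) + 1^3*1/7 = 1/7

1/7


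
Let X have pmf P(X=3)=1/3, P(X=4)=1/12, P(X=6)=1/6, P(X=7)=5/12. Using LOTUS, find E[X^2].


E[X^2] = sum(g(x)*P(x))
= 9*1/3 + 16*1/12 + 36*1/6 + 49*5/12
= 123/4

123/4


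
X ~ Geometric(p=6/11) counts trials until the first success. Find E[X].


For geometric (trials until first success), E[X] = 1/p = 1/(6/11) = 11/6

11/6


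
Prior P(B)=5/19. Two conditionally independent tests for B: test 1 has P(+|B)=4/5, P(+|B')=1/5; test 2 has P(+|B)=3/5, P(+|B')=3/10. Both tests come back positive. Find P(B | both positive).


After test 1: P(+) = 4/5*5/19 + 1/5*14/19 = 34/95
P(B|+) = (4/19)/(34/95) = 10/17
After test 2 (use post1 as new prior): P(+) = 3/5*10/17 + 3/10*7/17 = 81/170
P(B|+,+) = (6/17)/(81/170) = 20/27

20/27


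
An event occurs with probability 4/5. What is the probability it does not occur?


P(A') = 1 - P(A) = 1 - 4/5 = 1/5

1/5


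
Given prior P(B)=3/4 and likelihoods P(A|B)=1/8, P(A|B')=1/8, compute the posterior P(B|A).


P(A) = P(A|B)P(B) + P(A|B')P(B') = 1/8*3/4 + 1/8*1/4 = 1/8
P(B|A) = P(A|B)P(B)/P(A) = (3/32)/(1/8) = 3/4

3/4


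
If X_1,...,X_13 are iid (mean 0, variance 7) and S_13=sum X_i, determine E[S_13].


E[S_n] = n*E[X_1] = 13*0 = 0

0


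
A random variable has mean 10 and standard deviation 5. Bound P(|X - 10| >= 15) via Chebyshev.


k = 15/5 = 3
Chebyshev: P(|X-mu| >= k*sigma) <= 1/k^2 = 1/3^2 = 1/9

1/9


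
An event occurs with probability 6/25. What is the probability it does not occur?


P(A') = 1 - P(A) = 1 - 6/25 = 19/25

19/25


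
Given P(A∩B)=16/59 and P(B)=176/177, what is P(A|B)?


P(A|B) = P(A∩B)/P(B) = (48/177)/(176/177) = 48/176 = 3/11

3/11


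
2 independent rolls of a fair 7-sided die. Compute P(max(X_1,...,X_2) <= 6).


P(max <= 6) = P(all X_i <= 6) = (P(X_1 <= 6))^2
= (6/7)^2 = 36/49

36/49


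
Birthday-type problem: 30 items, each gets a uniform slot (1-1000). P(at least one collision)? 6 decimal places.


P(all different) = prod((1000-i)/1000 for i=0..29) = 0.644461
P(at least one match) = 1 - 0.644461 = 0.355539

0.355539


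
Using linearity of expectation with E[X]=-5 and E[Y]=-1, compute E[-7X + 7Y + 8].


E[-7X + 7Y + 8] = -7*E[X] + 7*E[Y] + 8
= (-7)*(-5) + (7)*(-1) + (8)
= 35 - 7 + 8 = 36

36


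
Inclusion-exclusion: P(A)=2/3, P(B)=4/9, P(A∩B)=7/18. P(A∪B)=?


P(A∪B) = P(A) + P(B) - P(A∩B)
= 2/3 + 4/9 - 7/18 = 13/18

13/18


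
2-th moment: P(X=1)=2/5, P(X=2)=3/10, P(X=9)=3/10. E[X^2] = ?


E[X^2] = sum(x^2 * P(x))
= 1*2/5 + 4*3/10 + 81*3/10
= 259/10

259/10


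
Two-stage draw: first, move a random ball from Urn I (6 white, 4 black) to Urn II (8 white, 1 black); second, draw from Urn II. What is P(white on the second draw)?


P(transfer white) = 6/10 = 3/5; P(transfer black) = 2/5
If white transferred: Urn II has 9 white of 10, so P(white|white moved) = 9/10
If black transferred: Urn II has 8 white of 10, so P(white|black moved) = 4/5
By total probability: P(white) = 3/5*9/10 + 2/5*4/5 = 43/50

43/50


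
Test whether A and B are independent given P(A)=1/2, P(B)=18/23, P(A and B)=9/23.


P(A)*P(B) = 1/2*18/23 = 9/23
P(A∩B) = 9/23, which equals P(A)P(B), so independent

Yes, A and B are independent


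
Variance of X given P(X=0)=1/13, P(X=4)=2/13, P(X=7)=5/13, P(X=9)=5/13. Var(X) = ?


E[X] = 88/13, E[X^2] = 682/13
Var(X) = E[X^2] - (E[X])^2 = 682/13 - (88/13)^2 = 1122/169

1122/169


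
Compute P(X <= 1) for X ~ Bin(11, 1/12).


P(X<=1) = P(X=0) + P(X=1)
= 285311670611/743008370688 + 285311670611/743008370688
= 285311670611/371504185344

285311670611/371504185344


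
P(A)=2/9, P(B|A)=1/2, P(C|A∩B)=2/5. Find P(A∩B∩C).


P(A∩B∩C) = P(A) * P(B|A) * P(C|A∩B)
= 2/9 * 1/2 * 2/5
= 1/9 * 2/5 = 2/45

2/45


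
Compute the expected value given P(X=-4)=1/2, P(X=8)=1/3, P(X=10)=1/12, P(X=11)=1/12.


E[X] = sum(x * P(x))
= -4*1/2 + 8*1/3 + 10*1/12 + 11*1/12
= 29/12

29/12


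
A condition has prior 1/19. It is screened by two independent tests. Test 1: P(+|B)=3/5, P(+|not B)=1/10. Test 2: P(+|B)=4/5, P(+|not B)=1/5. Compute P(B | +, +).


After test 1: P(+) = 3/5*1/19 + 1/10*18/19 = 12/95
P(B|+) = (3/95)/(12/95) = 1/4
After test 2 (use post1 as new prior): P(+) = 4/5*1/4 + 1/5*3/4 = 7/20
P(B|+,+) = (1/5)/(7/20) = 4/7

4/7


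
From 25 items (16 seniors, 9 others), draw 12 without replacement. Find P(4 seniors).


P(X=4) = C(16,4)*C(9,8) / C(25,12)
= 1820*9 / 5200300
= 16380/5200300 = 117/37145

117/37145


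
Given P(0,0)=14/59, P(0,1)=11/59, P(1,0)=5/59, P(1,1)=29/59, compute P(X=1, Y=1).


Read from table: P(X=1, Y=1) = 29/59

29/59


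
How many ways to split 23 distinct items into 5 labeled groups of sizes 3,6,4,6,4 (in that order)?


23! = 25852016738884976640000
Denominator: 3!=6 * 6!=720 * 4!=24 * 6!=720 * 4!=24
Coefficient = 25852016738884976640000 / 1791590400 = 14429646831600

14429646831600


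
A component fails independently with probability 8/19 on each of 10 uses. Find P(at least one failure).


P(at least one) = 1 - P(none)
P(none) = (1 - 8/19)^10 = (11/19)^10 = 25937424601/6131066257801
P(at least one) = 1 - 25937424601/6131066257801 = 6105128833200/6131066257801

6105128833200/6131066257801


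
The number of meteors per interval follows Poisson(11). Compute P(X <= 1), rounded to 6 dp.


P(X<=1) = e^(-11)*11^0/0! + e^(-11)*11^1/1!
≈ 0.0000167017 + 0.0001837187
= 0.0002004204
≈ 0.000200

0.000200


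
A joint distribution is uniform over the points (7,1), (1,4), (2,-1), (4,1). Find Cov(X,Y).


E[X]=7/2, E[Y]=5/4, E[XY]=13/4
Cov(X,Y) = E[XY] - E[X]E[Y] = 13/4 - 7/2*5/4 = -9/8

-9/8


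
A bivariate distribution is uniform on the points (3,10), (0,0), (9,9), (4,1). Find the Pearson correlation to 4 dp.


Cov(X,Y) = 8.7500, Var(X) = 10.5000, Var(Y) = 20.5000
rho = Cov/(sqrt(VarX)*sqrt(VarY)) = 0.5964

0.5964


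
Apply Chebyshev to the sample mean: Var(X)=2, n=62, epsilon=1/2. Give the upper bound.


Var(Xbar) = Var(X)/n = 2/62
Chebyshev: P(|Xbar-mu| >= 1/2) <= Var(Xbar)/(1/2)^2 = (1/31)/(1/4) = 4/31

4/31


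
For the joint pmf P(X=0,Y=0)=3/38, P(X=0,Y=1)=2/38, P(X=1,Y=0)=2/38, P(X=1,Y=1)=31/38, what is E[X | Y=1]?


P(Y=1) = 33/38
E[X|Y=1] = (0*2 + 1*31)/33 = 31/33

31/33


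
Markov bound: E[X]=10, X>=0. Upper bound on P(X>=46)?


Markov: P(X >= a) <= E[X]/a
P(X >= 46) <= 10/46 = 5/23

5/23


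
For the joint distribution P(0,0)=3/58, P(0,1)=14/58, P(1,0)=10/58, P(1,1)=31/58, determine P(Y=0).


P(Y=0) = P(0,0)+P(1,0) = 3/58 + 10/58 = 13/58

13/58


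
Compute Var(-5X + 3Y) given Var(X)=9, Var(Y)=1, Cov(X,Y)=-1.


Var(-5X + 3Y) = (-5)^2*Var(X) + 3^2*Var(Y) + 2*(-5)*3*Cov(X,Y)
= 25*9 + 9*1 - 30*(-1)
= 225 + 9 + 30 = 264

264


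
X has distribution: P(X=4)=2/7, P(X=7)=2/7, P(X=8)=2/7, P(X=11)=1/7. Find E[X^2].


E[X^2] = sum(g(x)*P(x))
= 16*2/7 + 49*2/7 + 64*2/7 + 121*1/7
= 379/7

379/7


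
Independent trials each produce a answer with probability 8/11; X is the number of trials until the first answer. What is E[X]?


For geometric (trials until first success), E[X] = 1/p = 1/(8/11) = 11/8

11/8


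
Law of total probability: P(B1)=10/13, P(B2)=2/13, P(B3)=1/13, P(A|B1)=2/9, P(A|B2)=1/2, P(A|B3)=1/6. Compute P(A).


P(A) = P(A|B1)P(B1) + P(A|B2)P(B2) + P(A|B3)P(B3)
= 2/9*10/13 + 1/2*2/13 + 1/6*1/13
= 20/117 + 1/13 + 1/78 = 61/234

61/234


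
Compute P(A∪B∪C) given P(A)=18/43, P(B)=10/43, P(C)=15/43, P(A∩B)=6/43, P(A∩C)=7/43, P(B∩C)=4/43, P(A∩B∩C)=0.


P(A∪B∪C) = P(A)+P(B)+P(C) - P(AB)-P(AC)-P(BC) + P(ABC)
= 18/43+10/43+15/43 - 6/43-7/43-4/43 + 0
= 26/43

26/43


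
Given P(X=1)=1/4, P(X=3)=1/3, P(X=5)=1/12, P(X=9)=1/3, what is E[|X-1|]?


E[|X-1|] = sum(g(x)*P(x))
= 0*1/4 + 2*1/3 + 4*1/12 + 8*1/3
= 11/3

11/3


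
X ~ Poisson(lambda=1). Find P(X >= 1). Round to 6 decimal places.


P(X>=1) = 1 - P(X<=0) = 1 - (e^(-1)*1^0/0!)
≈ 1 - 0.3678794412 = 0.6321205588
≈ 0.632121

0.632121


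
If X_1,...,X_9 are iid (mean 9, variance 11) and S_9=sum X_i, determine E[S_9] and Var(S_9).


E[S_n] = n*mu = 9*9 = 81
Var(S_n) = n*sigma^2 = 9*11 = 99

E[S_9]=81, Var(S_9)=99


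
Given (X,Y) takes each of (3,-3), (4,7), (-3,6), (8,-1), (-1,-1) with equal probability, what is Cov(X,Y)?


E[X]=11/5, E[Y]=8/5, E[XY]=-6/5
Cov(X,Y) = E[XY] - E[X]E[Y] = -6/5 - 11/5*8/5 = -118/25

-118/25
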